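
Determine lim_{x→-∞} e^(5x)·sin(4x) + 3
Evaluate the dominant behaviour as x → -∞; each term tends to a finite value or vanishes.
Limit = 3.

Final answer: 3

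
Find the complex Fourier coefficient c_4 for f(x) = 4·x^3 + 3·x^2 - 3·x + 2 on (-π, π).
Compute the real Fourier coefficients first: a_4 = 3/4, b_4 = 9/4 - 2·π^2.
Then c_4 = (a_4 − i·b_4)/2 = 3/8 - 9·i/8 + i·π^2.

Final answer: 3/8 - 9·i/8 + i·π^2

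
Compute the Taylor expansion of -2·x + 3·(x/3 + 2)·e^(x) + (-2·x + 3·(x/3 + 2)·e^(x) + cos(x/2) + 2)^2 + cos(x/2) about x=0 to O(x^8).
23479·x^7/10752 + 310223·x^6/46080 + 5619·x^5/320 + 14585·x^4/384 + 269·x^3/4 + 789·x^2/8 + 95·x + 88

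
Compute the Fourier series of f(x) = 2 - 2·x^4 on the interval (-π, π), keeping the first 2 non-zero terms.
(-96 + 16·π^2)·cos(x) - 2·π^4/5 + 2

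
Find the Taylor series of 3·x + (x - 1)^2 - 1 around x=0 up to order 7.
x^2 + x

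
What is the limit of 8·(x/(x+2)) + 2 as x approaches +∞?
Evaluate the dominant behaviour as x → +∞; each term tends to a finite value or vanishes.
Limit = 10.

Final answer: 10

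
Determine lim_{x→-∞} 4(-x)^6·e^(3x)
This is a 0·∞ indeterminate form at x → -∞.
Rewrite the product as 4(-x)^6 / e^(-3x) (an ∞/∞ form) and apply L'Hôpital, or use the standard hierarchy e^(3|x|) ≫ |(-x)^6| as x → -∞.
The indeterminate product → 0, so the limit = 0.

Final answer: 0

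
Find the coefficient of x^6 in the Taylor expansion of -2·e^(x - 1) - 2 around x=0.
Expand to order 6: -2·e^(x - 1) - 2 = -x^6·e^(-1)/360 - x^5·e^(-1)/60 - x^4·e^(-1)/12 - x^3·e^(-1)/3 - x^2·e^(-1) - 2·x·e^(-1) - 2 - 2·e^(-1) + O(x^7).
The coefficient of x^6 is -e^(-1)/360.

Final answer: -e^(-1)/360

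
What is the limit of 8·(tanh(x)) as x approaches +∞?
Evaluate the dominant behaviour as x → +∞; each term tends to a finite value or vanishes.
Limit = 8.

Final answer: 8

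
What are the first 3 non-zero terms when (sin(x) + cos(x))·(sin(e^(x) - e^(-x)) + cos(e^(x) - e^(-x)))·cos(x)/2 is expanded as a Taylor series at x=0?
-x^2/2 + 3·x/2 + 1/2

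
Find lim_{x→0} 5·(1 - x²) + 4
Direct substitution at x = 0 gives 9.

Final answer: 9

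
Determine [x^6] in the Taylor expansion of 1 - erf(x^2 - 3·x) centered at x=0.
Expand to order 6: 1 - erf(x^2 - 3·x) = -241·x^6/(3·√(π)) + 213·x^5/(5·√(π)) + 18·x^4/√(π) - 18·x^3/√(π) - 2·x^2/√(π) + 6·x/√(π) + 1 + O(x^7).
The coefficient of x^6 is -241/(3·√(π)).

Final answer: -241/(3·√(π))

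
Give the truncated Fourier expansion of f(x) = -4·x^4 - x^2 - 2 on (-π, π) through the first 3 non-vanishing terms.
(-188 + 32·π^2)·cos(x) + (11 - 8·π^2)·cos(2·x) - 4·π^4/5 - π^2/3 - 2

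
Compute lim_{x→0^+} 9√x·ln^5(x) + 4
The product is a 0·∞ indeterminate form at x → 0⁺.
Rewrite the product as 9·ln^5(x) / x^(-1/2) and apply L'Hôpital, or use the standard hierarchy x^(-1/2) ≫ |ln x|^5 as x → 0⁺.
The indeterminate product → 0, so the limit = 4.

Final answer: 4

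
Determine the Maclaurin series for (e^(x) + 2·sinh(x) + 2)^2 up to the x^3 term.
6·x^3 + 12·x^2 + 18·x + 9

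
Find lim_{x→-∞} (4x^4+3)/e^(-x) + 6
The quotient is an ∞/∞ indeterminate form as x → -∞.
Compare growth rates of the dominant terms (exponentials ≫ polynomials ≫ logarithms), or apply L'Hôpital's rule; the quotient → 0.
Adding the constant: 0 + 6 = 6. Limit = 6.

Final answer: 6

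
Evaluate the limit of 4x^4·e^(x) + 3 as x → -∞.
The product is a 0·∞ indeterminate form at x → -∞.
Rewrite the product as 4x^4 / e^(-x) (an ∞/∞ form) and apply L'Hôpital, or use the standard hierarchy e^(|x|) ≫ |x^4| as x → -∞.
The indeterminate product → 0, so the limit = 3.

Final answer: 3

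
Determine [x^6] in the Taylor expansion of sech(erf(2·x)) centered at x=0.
Expand to order 6: sech(erf(2·x)) = x^6·(-2560/(9·π^2) - 1792/(45·π) - 15616/(45·π^3)) + x^4·(160/(3·π^2) + 64/(3·π)) - 8·x^2/π + 1 + O(x^7).
The coefficient of x^6 is -2560/(9·π^2) - 1792/(45·π) - 15616/(45·π^3).

Final answer: -2560/(9·π^2) - 1792/(45·π) - 15616/(45·π^3)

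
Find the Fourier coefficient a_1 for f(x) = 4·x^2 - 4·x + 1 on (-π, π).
a_1 = (1/π) ∫_{-π}^{π} f(x)·cos(1x) dx.
Evaluate the integral (use parity and integration by parts as needed): a_1 = -16.

Final answer: -16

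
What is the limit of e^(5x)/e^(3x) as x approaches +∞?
This is an ∞/∞ indeterminate form as x → +∞.
Rewrite e^(5x)/e^(3x) = e^((5−3)x) = e^(2x); the exponent coefficient is 2 > 0 so e^(2x) → ∞.
Limit = ∞.

Final answer: ∞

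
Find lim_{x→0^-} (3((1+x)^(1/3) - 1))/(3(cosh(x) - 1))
Both numerator and denominator → 0 as x → 0^-; this is a 0/0 indeterminate form.
Expand each to leading order near x = 0: numerator ~ x, denominator ~ 3·x^2/2.
The limit of the ratio is -∞.

Final answer: -∞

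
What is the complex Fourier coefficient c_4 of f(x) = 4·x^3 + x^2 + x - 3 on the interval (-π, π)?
Compute the real Fourier coefficients first: a_4 = 1/4, b_4 = 1/4 - 2·π^2.
Then c_4 = (a_4 − i·b_4)/2 = 1/8 - i/8 + i·π^2.

Final answer: 1/8 - i/8 + i·π^2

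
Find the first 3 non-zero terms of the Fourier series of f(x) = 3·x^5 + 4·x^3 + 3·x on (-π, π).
(-112·π^2 + 6·π^4 + 678)·sin(x) + (-3·π^4 - 39/2 + 11·π^2)·sin(2·x) + (-16·π^2/9 + 86/27 + 2·π^4)·sin(3·x)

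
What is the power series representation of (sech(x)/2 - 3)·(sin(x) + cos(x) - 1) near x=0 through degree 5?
x^5/8 + x^4/48 + x^3/6 + 5·x^2/4 - 5·x/2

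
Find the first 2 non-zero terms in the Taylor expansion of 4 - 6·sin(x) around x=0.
4 - 6·x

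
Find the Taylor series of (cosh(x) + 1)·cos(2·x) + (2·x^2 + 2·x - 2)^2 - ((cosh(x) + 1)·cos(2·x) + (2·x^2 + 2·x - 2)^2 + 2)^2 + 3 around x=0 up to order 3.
-240·x^3 + 97·x^2/2 + 120·x - 55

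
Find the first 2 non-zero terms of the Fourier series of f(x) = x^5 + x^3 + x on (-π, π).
(-38·π^2 + 2·π^4 + 230)·sin(x) + (-π^4 - 7 + 4·π^2)·sin(2·x)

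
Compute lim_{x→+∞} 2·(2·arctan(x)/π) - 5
Evaluate the dominant behaviour as x → +∞; each term tends to a finite value or vanishes.
Limit = -3.

Final answer: -3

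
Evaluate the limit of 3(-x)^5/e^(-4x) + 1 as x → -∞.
The quotient is an ∞/∞ indeterminate form as x → -∞.
Compare growth rates of the dominant terms (exponentials ≫ polynomials ≫ logarithms), or apply L'Hôpital's rule; the quotient → 0.
Adding the constant: 0 + 1 = 1. Limit = 1.

Final answer: 1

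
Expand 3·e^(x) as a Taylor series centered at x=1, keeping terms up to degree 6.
3·e + 3·e·(x - 1) + 3·e·(x - 1)^2/2 + e·(x - 1)^3/2 + e·(x - 1)^4/8 + e·(x - 1)^5/40 + e·(x - 1)^6/240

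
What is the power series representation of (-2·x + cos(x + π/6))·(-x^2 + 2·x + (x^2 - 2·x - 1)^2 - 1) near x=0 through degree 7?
x^7·(19/240 - 7·√(3)/80) + x^6·(-11·√(3)/48 - 43/120) + x^5·(-29/12 + 9·√(3)/8) + x^4·(√(3)/4 + 21/2) + x^3·(-7·√(3)/2 - 5/2) + x^2·(-15 + √(3)/2) + 3·√(3)·x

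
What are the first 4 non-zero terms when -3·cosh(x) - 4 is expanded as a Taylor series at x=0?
-x^6/240 - x^4/8 - 3·x^2/2 - 7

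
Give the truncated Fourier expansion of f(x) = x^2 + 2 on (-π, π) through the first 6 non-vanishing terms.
-4·cos(x) + cos(2·x) - 4·cos(3·x)/9 + cos(4·x)/4 - 4·cos(5·x)/25 + 2 + π^2/3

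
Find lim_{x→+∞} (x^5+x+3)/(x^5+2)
This is an ∞/∞ indeterminate form as x → +∞.
Divide numerator and denominator by x^5 and let the lower-order terms vanish; the leading terms give 1/1 = 1.
Limit = 1.

Final answer: 1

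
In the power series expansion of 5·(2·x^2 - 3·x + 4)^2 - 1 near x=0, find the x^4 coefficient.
Expand to order 4: 5·(2·x^2 - 3·x + 4)^2 - 1 = 20·x^4 - 60·x^3 + 125·x^2 - 120·x + 79 + O(x^5).
The coefficient of x^4 is 20.

Final answer: 20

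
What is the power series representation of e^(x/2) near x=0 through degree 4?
x^4/384 + x^3/48 + x^2/8 + x/2 + 1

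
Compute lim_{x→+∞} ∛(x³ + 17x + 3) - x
This is an ∞ − ∞ indeterminate form.
Multiply by (A² + AB + B²)/(A² + AB + B²) where A = ∛(x³+17x + 3), B = x to use A³ − B³ = (A−B)(A²+AB+B²); the x³ terms cancel, leaving (17x + 3)/(A²+AB+B²) with denominator ~ 3x², so the limit is 0.
Limit = 0.

Final answer: 0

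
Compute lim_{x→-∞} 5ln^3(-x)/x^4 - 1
The quotient is an ∞/∞ indeterminate form as x → -∞.
Compare growth rates of the dominant terms (exponentials ≫ polynomials ≫ logarithms), or apply L'Hôpital's rule; the quotient → 0.
Adding the constant: 0 - 1 = -1. Limit = -1.

Final answer: -1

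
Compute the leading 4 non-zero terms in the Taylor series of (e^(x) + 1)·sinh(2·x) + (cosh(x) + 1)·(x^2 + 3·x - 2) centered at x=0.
31·x^3/6 + 3·x^2 + 10·x - 4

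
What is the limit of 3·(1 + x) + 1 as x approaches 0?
Direct substitution at x = 0 gives 4.

Final answer: 4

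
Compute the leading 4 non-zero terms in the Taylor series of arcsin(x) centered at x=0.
5·x^7/112 + 3·x^5/40 + x^3/6 + x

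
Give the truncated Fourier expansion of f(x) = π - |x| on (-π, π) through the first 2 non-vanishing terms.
4·cos(x)/π + π/2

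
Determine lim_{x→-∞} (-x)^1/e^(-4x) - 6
The quotient is an ∞/∞ indeterminate form as x → -∞.
Compare growth rates of the dominant terms (exponentials ≫ polynomials ≫ logarithms), or apply L'Hôpital's rule; the quotient → 0.
Adding the constant: 0 - 6 = -6. Limit = -6.

Final answer: -6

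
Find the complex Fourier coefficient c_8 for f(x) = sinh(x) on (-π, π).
Compute the real Fourier coefficients first: a_8 = 0, b_8 = -16·sinh(π)/(65·π).
Then c_8 = (a_8 − i·b_8)/2 = 8·i·sinh(π)/(65·π).

Final answer: 8·i·sinh(π)/(65·π)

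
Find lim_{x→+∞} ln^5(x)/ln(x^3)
This is an ∞/∞ indeterminate form as x → +∞.
Write ln(x^3) = 3·ln(x), reducing the quotient to ln^4(x)/3 → ∞.
Limit = ∞.

Final answer: ∞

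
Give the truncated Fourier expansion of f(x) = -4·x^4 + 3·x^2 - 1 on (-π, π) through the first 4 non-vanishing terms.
(-204 + 32·π^2)·cos(x) + (15 - 8·π^2)·cos(2·x) + (-100/27 + 32·π^2/9)·cos(3·x) - 4·π^4/5 - 1 + π^2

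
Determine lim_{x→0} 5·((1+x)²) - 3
Direct substitution at x = 0 gives 2.

Final answer: 2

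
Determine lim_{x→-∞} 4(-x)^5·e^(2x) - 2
The product is a 0·∞ indeterminate form at x → -∞.
Rewrite the product as 4(-x)^5 / e^(-2x) (an ∞/∞ form) and apply L'Hôpital, or use the standard hierarchy e^(2|x|) ≫ |(-x)^5| as x → -∞.
The indeterminate product → 0, so the limit = -2.

Final answer: -2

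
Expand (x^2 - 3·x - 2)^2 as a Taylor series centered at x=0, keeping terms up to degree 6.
x^4 - 6·x^3 + 5·x^2 + 12·x + 4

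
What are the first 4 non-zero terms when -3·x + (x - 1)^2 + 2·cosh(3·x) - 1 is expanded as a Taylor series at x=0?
27·x^4/4 + 10·x^2 - 5·x + 2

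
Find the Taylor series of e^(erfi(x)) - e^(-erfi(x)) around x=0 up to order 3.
x^3·(8/(3·π^(3/2)) + 4/(3·√(π))) + 4·x/√(π)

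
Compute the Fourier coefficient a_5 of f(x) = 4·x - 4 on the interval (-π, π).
a_5 = (1/π) ∫_{-π}^{π} f(x)·cos(5x) dx.
Evaluate the integral (use parity and integration by parts as needed): a_5 = 0.

Final answer: 0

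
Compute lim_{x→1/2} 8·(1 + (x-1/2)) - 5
Direct substitution at x = 1/2 gives 3.

Final answer: 3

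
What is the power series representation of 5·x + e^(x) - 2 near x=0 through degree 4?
x^4/24 + x^3/6 + x^2/2 + 6·x - 1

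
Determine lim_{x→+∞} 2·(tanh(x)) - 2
Evaluate the dominant behaviour as x → +∞; each term tends to a finite value or vanishes.
Limit = 0.

Final answer: 0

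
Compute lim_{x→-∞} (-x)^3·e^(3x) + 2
The product is a 0·∞ indeterminate form at x → -∞.
Rewrite the product as (-x)^3 / e^(-3x) (an ∞/∞ form) and apply L'Hôpital, or use the standard hierarchy e^(3|x|) ≫ |(-x)^3| as x → -∞.
The indeterminate product → 0, so the limit = 2.

Final answer: 2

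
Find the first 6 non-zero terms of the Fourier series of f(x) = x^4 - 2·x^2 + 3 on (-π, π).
(56 - 8·π^2)·cos(x) + (-5 + 2·π^2)·cos(2·x) + (40/27 - 8·π^2/9)·cos(3·x) + (-11/16 + π^2/2)·cos(4·x) + (248/625 - 8·π^2/25)·cos(5·x) - 2·π^2/3 + 3 + π^4/5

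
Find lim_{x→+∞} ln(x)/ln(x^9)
This is an ∞/∞ indeterminate form as x → +∞.
Write ln(x^9) = 9·ln(x), reducing the quotient to 1/9.
Limit = 1/9.

Final answer: 1/9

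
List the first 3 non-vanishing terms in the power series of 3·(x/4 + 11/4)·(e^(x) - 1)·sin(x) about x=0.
3·x^4/8 + 39·x^3/8 + 33·x^2/4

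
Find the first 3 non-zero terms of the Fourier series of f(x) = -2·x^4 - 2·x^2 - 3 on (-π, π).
(-88 + 16·π^2)·cos(x) + (4 - 4·π^2)·cos(2·x) - 2·π^4/5 - 2·π^2/3 - 3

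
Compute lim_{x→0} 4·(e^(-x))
Direct substitution at x = 0 gives 4.

Final answer: 4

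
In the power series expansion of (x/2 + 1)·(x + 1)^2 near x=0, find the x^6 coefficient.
Expand to order 6: (x/2 + 1)·(x + 1)^2 = x^3/2 + 2·x^2 + 5·x/2 + 1 + O(x^7).
The coefficient of x^6 is 0.

Final answer: 0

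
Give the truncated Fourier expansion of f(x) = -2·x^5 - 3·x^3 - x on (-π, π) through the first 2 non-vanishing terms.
(-446 - 4·π^4 + 74·π^2)·sin(x) + (-7·π^2 + 23/2 + 2·π^4)·sin(2·x)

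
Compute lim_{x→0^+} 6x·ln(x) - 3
The product is a 0·∞ indeterminate form at x → 0⁺.
Rewrite the product as 6·ln(x) / x^(-1) and apply L'Hôpital, or use the standard hierarchy x^(-1) ≫ |ln x| as x → 0⁺.
The indeterminate product → 0, so the limit = -3.

Final answer: -3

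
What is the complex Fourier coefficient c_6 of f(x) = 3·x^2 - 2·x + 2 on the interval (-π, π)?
Compute the real Fourier coefficients first: a_6 = 1/3, b_6 = 2/3.
Then c_6 = (a_6 − i·b_6)/2 = 1/6 - i/3.

Final answer: 1/6 - i/3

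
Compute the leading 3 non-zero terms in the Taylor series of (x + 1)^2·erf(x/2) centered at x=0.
11·x^3/(12·√(π)) + 2·x^2/√(π) + x/√(π)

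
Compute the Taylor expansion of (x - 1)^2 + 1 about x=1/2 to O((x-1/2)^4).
5/4 - (x - 1/2) + (x - 1/2)^2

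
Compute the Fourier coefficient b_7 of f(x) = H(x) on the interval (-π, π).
b_7 = (1/π) ∫_{-π}^{π} f(x)·sin(7x) dx.
Evaluate the integral (use parity and integration by parts as needed): b_7 = 2/(7·π).

Final answer: 2/(7·π)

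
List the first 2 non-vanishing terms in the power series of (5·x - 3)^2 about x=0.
9 - 30·x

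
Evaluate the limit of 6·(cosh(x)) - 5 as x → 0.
Direct substitution at x = 0 gives 1.

Final answer: 1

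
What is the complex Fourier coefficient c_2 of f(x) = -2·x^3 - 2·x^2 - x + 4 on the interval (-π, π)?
Compute the real Fourier coefficients first: a_2 = -2, b_2 = -2 + 2·π^2.
Then c_2 = (a_2 − i·b_2)/2 = -1 - i·π^2 + i.

Final answer: -1 - i·π^2 + i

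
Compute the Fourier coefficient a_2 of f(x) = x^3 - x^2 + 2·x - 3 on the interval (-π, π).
a_2 = (1/π) ∫_{-π}^{π} f(x)·cos(2x) dx.
Evaluate the integral (use parity and integration by parts as needed): a_2 = -1.

Final answer: -1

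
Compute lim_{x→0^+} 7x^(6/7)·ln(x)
This is a 0·∞ indeterminate form at x → 0⁺.
Rewrite the product as 7·ln(x) / x^(-6/7) and apply L'Hôpital, or use the standard hierarchy x^(-6/7) ≫ |ln x| as x → 0⁺.
The indeterminate product → 0, so the limit = 0.

Final answer: 0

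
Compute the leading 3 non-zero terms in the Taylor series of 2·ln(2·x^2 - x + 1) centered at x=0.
10·x^3/3 + 3·x^2 - 2·x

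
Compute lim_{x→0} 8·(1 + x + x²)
Direct substitution at x = 0 gives 8.

Final answer: 8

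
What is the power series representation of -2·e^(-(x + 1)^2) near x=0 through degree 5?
-2·x^5·e^(-1)/15 + 5·x^4·e^(-1)/3 - 4·x^3·e^(-1)/3 - 2·x^2·e^(-1) + 4·x·e^(-1) - 2·e^(-1)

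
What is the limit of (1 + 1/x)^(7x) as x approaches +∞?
As x → +∞: write (1 + 1/x)^(7x) = ((1 + 1/x)^x)^7 → (e^1)^7 = e^7.
Limit = e^(7).

Final answer: e^(7)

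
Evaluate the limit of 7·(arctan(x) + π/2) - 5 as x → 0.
Direct substitution at x = 0 gives -5 + 7·π/2.

Final answer: -5 + 7·π/2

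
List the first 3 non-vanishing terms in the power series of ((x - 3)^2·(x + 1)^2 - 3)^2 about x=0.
120·x^2 + 144·x + 36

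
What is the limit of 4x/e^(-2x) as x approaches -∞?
This is an ∞/∞ indeterminate form as x → -∞.
Compare growth rates of the dominant terms (exponentials ≫ polynomials ≫ logarithms), or apply L'Hôpital's rule; the quotient → 0.
Limit = 0.

Final answer: 0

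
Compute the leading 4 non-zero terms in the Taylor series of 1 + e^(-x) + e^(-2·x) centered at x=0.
-3·x^3/2 + 5·x^2/2 - 3·x + 3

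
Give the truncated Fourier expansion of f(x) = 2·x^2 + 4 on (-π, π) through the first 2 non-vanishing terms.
-8·cos(x) + 4 + 2·π^2/3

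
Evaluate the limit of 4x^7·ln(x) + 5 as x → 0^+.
The product is a 0·∞ indeterminate form at x → 0⁺.
Rewrite the product as 4·ln(x) / x^(-7) and apply L'Hôpital, or use the standard hierarchy x^(-7) ≫ |ln x| as x → 0⁺.
The indeterminate product → 0, so the limit = 5.

Final answer: 5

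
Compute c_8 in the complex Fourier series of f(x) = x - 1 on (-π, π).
Compute the real Fourier coefficients first: a_8 = 0, b_8 = -1/4.
Then c_8 = (a_8 − i·b_8)/2 = i/8.

Final answer: i/8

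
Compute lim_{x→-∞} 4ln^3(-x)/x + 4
The quotient is an ∞/∞ indeterminate form as x → -∞.
Compare growth rates of the dominant terms (exponentials ≫ polynomials ≫ logarithms), or apply L'Hôpital's rule; the quotient → 0.
Adding the constant: 0 + 4 = 4. Limit = 4.

Final answer: 4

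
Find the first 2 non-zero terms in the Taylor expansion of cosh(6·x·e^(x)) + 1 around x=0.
18·x^2 + 2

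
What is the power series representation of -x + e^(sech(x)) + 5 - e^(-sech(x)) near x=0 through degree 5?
x^4·(e^(-1)/12 + e/3) + x^2·(-e/2 - e^(-1)/2) - x - e^(-1) + e + 5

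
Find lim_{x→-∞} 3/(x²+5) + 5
Evaluate the dominant behaviour as x → -∞; each term tends to a finite value or vanishes.
Limit = 5.

Final answer: 5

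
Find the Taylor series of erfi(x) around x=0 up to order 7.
x^7/(21·√(π)) + x^5/(5·√(π)) + 2·x^3/(3·√(π)) + 2·x/√(π)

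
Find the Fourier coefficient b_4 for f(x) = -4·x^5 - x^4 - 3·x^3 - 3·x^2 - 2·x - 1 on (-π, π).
b_4 = (1/π) ∫_{-π}^{π} f(x)·sin(4x) dx.
Evaluate the integral (use parity and integration by parts as needed): b_4 = -π^2 + 11/8 + 2·π^4.

Final answer: -π^2 + 11/8 + 2·π^4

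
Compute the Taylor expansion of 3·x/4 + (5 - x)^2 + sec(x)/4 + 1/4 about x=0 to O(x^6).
5·x^4/96 + 9·x^2/8 - 37·x/4 + 51/2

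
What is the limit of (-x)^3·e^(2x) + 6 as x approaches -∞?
The product is a 0·∞ indeterminate form at x → -∞.
Rewrite the product as (-x)^3 / e^(-2x) (an ∞/∞ form) and apply L'Hôpital, or use the standard hierarchy e^(2|x|) ≫ |(-x)^3| as x → -∞.
The indeterminate product → 0, so the limit = 6.

Final answer: 6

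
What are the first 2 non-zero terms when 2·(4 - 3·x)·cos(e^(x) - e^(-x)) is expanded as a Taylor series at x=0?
8 - 6·x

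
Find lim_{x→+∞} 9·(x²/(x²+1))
Evaluate the dominant behaviour as x → +∞; each term tends to a finite value or vanishes.
Limit = 9.

Final answer: 9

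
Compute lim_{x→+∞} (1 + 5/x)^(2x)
As x → +∞: write (1 + 5/x)^(2x) = ((1 + 5/x)^x)^2 → (e^5)^2 = e^10.
Limit = e^(10).

Final answer: e^(10)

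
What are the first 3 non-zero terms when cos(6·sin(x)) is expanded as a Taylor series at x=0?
60·x^4 - 18·x^2 + 1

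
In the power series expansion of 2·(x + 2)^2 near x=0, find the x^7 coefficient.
Expand to order 7: 2·(x + 2)^2 = 2·x^2 + 8·x + 8 + O(x^8).
The coefficient of x^7 is 0.

Final answer: 0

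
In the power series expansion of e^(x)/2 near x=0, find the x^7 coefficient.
Expand to order 7: e^(x)/2 = x^7/10080 + x^6/1440 + x^5/240 + x^4/48 + x^3/12 + x^2/4 + x/2 + 1/2 + O(x^8).
The coefficient of x^7 is 1/10080.

Final answer: 1/10080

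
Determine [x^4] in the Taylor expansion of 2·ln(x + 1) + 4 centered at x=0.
Expand to order 4: 2·ln(x + 1) + 4 = -x^4/2 + 2·x^3/3 - x^2 + 2·x + 4 + O(x^5).
The coefficient of x^4 is -1/2.

Final answer: -1/2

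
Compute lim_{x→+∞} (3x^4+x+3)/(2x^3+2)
This is an ∞/∞ indeterminate form as x → +∞.
Divide numerator and denominator by x^4 and let the lower-order terms vanish; the numerator's degree 4 exceeds the denominator's degree 3, so the quotient diverges.
Limit = ∞.

Final answer: ∞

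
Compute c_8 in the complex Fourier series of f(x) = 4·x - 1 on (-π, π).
Compute the real Fourier coefficients first: a_8 = 0, b_8 = -1.
Then c_8 = (a_8 − i·b_8)/2 = i/2.

Final answer: i/2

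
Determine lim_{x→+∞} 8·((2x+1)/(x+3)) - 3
Evaluate the dominant behaviour as x → +∞; each term tends to a finite value or vanishes.
Limit = 13.

Final answer: 13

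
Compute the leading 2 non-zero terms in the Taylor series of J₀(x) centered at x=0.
1 - x^2/4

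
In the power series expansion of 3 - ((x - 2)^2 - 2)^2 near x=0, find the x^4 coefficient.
Expand to order 4: 3 - ((x - 2)^2 - 2)^2 = -x^4 + 8·x^3 - 20·x^2 + 16·x - 1 + O(x^5).
The coefficient of x^4 is -1.

Final answer: -1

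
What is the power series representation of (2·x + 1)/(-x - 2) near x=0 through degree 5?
-3·x^5/64 + 3·x^4/32 - 3·x^3/16 + 3·x^2/8 - 3·x/4 - 1/2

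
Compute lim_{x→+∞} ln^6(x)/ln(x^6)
This is an ∞/∞ indeterminate form as x → +∞.
Write ln(x^6) = 6·ln(x), reducing the quotient to ln^5(x)/6 → ∞.
Limit = ∞.

Final answer: ∞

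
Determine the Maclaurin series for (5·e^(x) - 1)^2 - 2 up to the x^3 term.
95·x^3/3 + 45·x^2 + 40·x + 14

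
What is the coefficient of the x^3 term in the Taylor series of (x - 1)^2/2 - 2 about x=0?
Expand to order 3: (x - 1)^2/2 - 2 = x^2/2 - x - 3/2 + O(x^4).
The coefficient of x^3 is 0.

Final answer: 0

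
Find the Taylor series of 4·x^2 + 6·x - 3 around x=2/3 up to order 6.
25/9 + 34·(x - 2/3)/3 + 4·(x - 2/3)^2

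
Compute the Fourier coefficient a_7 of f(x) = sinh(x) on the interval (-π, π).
a_7 = (1/π) ∫_{-π}^{π} f(x)·cos(7x) dx.
Evaluate the integral (use parity and integration by parts as needed): a_7 = 0.

Final answer: 0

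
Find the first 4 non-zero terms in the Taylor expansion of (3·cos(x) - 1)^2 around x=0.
-47·x^6/120 + 11·x^4/4 - 6·x^2 + 4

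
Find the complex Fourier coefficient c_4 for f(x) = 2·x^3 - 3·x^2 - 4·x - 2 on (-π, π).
Compute the real Fourier coefficients first: a_4 = -3/4, b_4 = 19/8 - π^2.
Then c_4 = (a_4 − i·b_4)/2 = -3/8 - 19·i/16 + i·π^2/2.

Final answer: -3/8 - 19·i/16 + i·π^2/2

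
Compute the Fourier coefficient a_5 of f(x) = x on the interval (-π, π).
a_5 = (1/π) ∫_{-π}^{π} f(x)·cos(5x) dx.
Evaluate the integral (use parity and integration by parts as needed): a_5 = 0.

Final answer: 0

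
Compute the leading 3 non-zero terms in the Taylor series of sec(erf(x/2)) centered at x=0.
x^4·(-1/(12·π) + 5/(24·π^2)) + x^2/(2·π) + 1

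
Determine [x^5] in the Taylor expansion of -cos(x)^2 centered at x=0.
Expand to order 5: -cos(x)^2 = -x^4/3 + x^2 - 1 + O(x^6).
The coefficient of x^5 is 0.

Final answer: 0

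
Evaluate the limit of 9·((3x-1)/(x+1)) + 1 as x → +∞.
Evaluate the dominant behaviour as x → +∞; each term tends to a finite value or vanishes.
Limit = 28.

Final answer: 28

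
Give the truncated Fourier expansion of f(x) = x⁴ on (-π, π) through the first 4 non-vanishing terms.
(48 - 8·π^2)·cos(x) + (-3 + 2·π^2)·cos(2·x) + (16/27 - 8·π^2/9)·cos(3·x) + π^4/5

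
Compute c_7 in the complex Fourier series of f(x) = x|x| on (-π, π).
Compute the real Fourier coefficients first: a_7 = 0, b_7 = (-8 + 98·π^2)/(343·π).
Then c_7 = (a_7 − i·b_7)/2 = -i·π/7 + 4·i/(343·π).

Final answer: -i·π/7 + 4·i/(343·π)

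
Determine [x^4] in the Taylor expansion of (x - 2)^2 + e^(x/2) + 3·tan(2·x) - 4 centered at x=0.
Expand to order 4: (x - 2)^2 + e^(x/2) + 3·tan(2·x) - 4 = x^4/384 + 385·x^3/48 + 9·x^2/8 + 5·x/2 + 1 + O(x^5).
The coefficient of x^4 is 1/384.

Final answer: 1/384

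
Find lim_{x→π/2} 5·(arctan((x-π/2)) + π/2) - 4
Direct substitution at x = π/2 gives -4 + 5·π/2.

Final answer: -4 + 5·π/2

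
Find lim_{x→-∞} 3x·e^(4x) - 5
The product is a 0·∞ indeterminate form at x → -∞.
Rewrite the product as 3x / e^(-4x) (an ∞/∞ form) and apply L'Hôpital, or use the standard hierarchy e^(4|x|) ≫ |x| as x → -∞.
The indeterminate product → 0, so the limit = -5.

Final answer: -5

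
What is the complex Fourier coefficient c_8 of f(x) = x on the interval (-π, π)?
Compute the real Fourier coefficients first: a_8 = 0, b_8 = -1/4.
Then c_8 = (a_8 − i·b_8)/2 = i/8.

Final answer: i/8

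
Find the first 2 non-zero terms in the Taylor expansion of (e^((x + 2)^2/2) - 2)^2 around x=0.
4·x·(-2 + e^(2))·e^(2) + (-2 + e^(2))^2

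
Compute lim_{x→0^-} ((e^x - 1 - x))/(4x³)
Both numerator and denominator → 0 as x → 0^-; this is a 0/0 indeterminate form.
Expand each to leading order near x = 0: numerator ~ x^2/2, denominator ~ 4·x^3.
The limit of the ratio is -∞.

Final answer: -∞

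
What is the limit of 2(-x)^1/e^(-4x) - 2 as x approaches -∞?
The quotient is an ∞/∞ indeterminate form as x → -∞.
Compare growth rates of the dominant terms (exponentials ≫ polynomials ≫ logarithms), or apply L'Hôpital's rule; the quotient → 0.
Adding the constant: 0 - 2 = -2. Limit = -2.

Final answer: -2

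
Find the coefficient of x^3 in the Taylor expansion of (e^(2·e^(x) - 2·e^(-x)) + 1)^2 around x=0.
Expand to order 3: (e^(2·e^(x) - 2·e^(-x)) + 1)^2 = 328·x^3/3 + 48·x^2 + 16·x + 4 + O(x^4).
The coefficient of x^3 is 328/3.

Final answer: 328/3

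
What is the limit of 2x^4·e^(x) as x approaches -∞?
This is a 0·∞ indeterminate form at x → -∞.
Rewrite the product as 2x^4 / e^(-x) (an ∞/∞ form) and apply L'Hôpital, or use the standard hierarchy e^(|x|) ≫ |x^4| as x → -∞.
The indeterminate product → 0, so the limit = 0.

Final answer: 0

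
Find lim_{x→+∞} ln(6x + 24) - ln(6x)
This is an ∞ − ∞ indeterminate form.
Combine the logarithms: ln(6x+24) − ln(6x) = ln((6x+24)/(6x)) = ln(1 + 24/(6x)) → ln(1) = 0.
Limit = 0.

Final answer: 0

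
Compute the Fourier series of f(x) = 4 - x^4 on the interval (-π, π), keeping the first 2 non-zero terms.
(-48 + 8·π^2)·cos(x) - π^4/5 + 4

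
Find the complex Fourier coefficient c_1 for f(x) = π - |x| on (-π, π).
Compute the real Fourier coefficients first: a_1 = 4/π, b_1 = 0.
Then c_1 = (a_1 − i·b_1)/2 = 2/π.

Final answer: 2/π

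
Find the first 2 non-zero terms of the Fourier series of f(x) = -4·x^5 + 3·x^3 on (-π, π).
(-996 - 8·π^4 + 166·π^2)·sin(x) + (-23·π^2 + 69/2 + 4·π^4)·sin(2·x)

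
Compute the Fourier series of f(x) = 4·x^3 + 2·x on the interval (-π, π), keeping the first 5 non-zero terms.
(-44 + 8·π^2)·sin(x) + (4 - 4·π^2)·sin(2·x) + (-4/9 + 8·π^2/3)·sin(3·x) + (-2·π^2 - 1/4)·sin(4·x) + (52/125 + 8·π^2/5)·sin(5·x)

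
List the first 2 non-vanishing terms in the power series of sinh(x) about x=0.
x^3/6 + x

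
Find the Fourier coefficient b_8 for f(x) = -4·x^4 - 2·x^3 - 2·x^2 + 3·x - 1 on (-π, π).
b_8 = (1/π) ∫_{-π}^{π} f(x)·sin(8x) dx.
Evaluate the integral (use parity and integration by parts as needed): b_8 = -51/64 + π^2/2.

Final answer: -51/64 + π^2/2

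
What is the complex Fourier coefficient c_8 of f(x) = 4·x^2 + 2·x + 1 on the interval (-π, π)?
Compute the real Fourier coefficients first: a_8 = 1/4, b_8 = -1/2.
Then c_8 = (a_8 − i·b_8)/2 = 1/8 + i/4.

Final answer: 1/8 + i/4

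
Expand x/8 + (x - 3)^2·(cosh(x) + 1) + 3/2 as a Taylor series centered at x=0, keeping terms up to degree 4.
7·x^4/8 - 3·x^3 + 13·x^2/2 - 95·x/8 + 39/2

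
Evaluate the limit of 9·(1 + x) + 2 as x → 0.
Direct substitution at x = 0 gives 11.

Final answer: 11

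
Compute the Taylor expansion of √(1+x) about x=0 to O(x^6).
7·x^5/256 - 5·x^4/128 + x^3/16 - x^2/8 + x/2 + 1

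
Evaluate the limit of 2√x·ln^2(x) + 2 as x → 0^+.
The product is a 0·∞ indeterminate form at x → 0⁺.
Rewrite the product as 2·ln^2(x) / x^(-1/2) and apply L'Hôpital, or use the standard hierarchy x^(-1/2) ≫ |ln x|^2 as x → 0⁺.
The indeterminate product → 0, so the limit = 2.

Final answer: 2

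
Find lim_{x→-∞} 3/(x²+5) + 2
Evaluate the dominant behaviour as x → -∞; each term tends to a finite value or vanishes.
Limit = 2.

Final answer: 2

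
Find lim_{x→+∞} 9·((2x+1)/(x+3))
Evaluate the dominant behaviour as x → +∞; each term tends to a finite value or vanishes.
Limit = 18.

Final answer: 18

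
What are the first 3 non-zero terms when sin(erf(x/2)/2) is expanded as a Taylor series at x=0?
x^5·(1/(3840·π^(5/2)) + 1/(192·π^(3/2)) + 1/(320·√(π))) + x^3·(-1/(24·√(π)) - 1/(48·π^(3/2))) + x/(2·√(π))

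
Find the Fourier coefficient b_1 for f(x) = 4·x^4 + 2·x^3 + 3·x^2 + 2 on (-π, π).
b_1 = (1/π) ∫_{-π}^{π} f(x)·sin(1x) dx.
Evaluate the integral (use parity and integration by parts as needed): b_1 = -24 + 4·π^2.

Final answer: -24 + 4·π^2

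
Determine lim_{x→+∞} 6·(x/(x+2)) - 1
Evaluate the dominant behaviour as x → +∞; each term tends to a finite value or vanishes.
Limit = 5.

Final answer: 5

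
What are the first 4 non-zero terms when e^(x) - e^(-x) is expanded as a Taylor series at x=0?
x^7/2520 + x^5/60 + x^3/3 + 2·x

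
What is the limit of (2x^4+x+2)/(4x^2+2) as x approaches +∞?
This is an ∞/∞ indeterminate form as x → +∞.
Divide numerator and denominator by x^4 and let the lower-order terms vanish; the numerator's degree 4 exceeds the denominator's degree 2, so the quotient diverges.
Limit = ∞.

Final answer: ∞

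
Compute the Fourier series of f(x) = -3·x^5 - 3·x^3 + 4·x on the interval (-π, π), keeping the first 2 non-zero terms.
(-676 - 6·π^4 + 114·π^2)·sin(x) + (-12·π^2 + 14 + 3·π^4)·sin(2·x)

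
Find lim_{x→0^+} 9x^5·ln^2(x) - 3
The product is a 0·∞ indeterminate form at x → 0⁺.
Rewrite the product as 9·ln^2(x) / x^(-5) and apply L'Hôpital, or use the standard hierarchy x^(-5) ≫ |ln x|^2 as x → 0⁺.
The indeterminate product → 0, so the limit = -3.

Final answer: -3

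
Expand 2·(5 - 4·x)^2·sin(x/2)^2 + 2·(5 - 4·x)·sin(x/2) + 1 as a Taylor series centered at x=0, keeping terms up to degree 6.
-913·x^6/1440 + 641·x^5/384 + 57·x^4/8 - 485·x^3/24 + 17·x^2/2 + 5·x + 1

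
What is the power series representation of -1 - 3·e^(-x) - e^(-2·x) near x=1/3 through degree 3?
(-3·e^(2/3) - e - e^(1/3))·e^(-1) + (2·e^(1/3) + 3·e^(2/3))·e^(-1)·(x - 1/3) + (-3·e^(2/3) - 4·e^(1/3))·e^(-1)·(x - 1/3)^2/2 + (3·e^(2/3) + 8·e^(1/3))·e^(-1)·(x - 1/3)^3/6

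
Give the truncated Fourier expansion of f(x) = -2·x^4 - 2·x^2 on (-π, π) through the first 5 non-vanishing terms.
(-88 + 16·π^2)·cos(x) + (4 - 4·π^2)·cos(2·x) + (-8/27 + 16·π^2/9)·cos(3·x) + (-π^2 - 1/8)·cos(4·x) - 2·π^4/5 - 2·π^2/3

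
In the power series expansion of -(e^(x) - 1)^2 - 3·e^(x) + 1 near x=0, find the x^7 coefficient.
Expand to order 7: -(e^(x) - 1)^2 - 3·e^(x) + 1 = -43·x^7/1680 - 13·x^6/144 - 11·x^5/40 - 17·x^4/24 - 3·x^3/2 - 5·x^2/2 - 3·x - 2 + O(x^8).
The coefficient of x^7 is -43/1680.

Final answer: -43/1680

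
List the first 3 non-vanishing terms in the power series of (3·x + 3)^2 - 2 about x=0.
9·x^2 + 18·x + 7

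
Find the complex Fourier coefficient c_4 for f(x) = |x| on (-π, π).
Compute the real Fourier coefficients first: a_4 = 0, b_4 = 0.
Then c_4 = (a_4 − i·b_4)/2 = 0.

Final answer: 0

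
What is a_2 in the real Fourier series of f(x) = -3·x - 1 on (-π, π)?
a_2 = (1/π) ∫_{-π}^{π} f(x)·cos(2x) dx.
Evaluate the integral (use parity and integration by parts as needed): a_2 = 0.

Final answer: 0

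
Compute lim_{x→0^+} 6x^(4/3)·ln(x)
This is a 0·∞ indeterminate form at x → 0⁺.
Rewrite the product as 6·ln(x) / x^(-4/3) and apply L'Hôpital, or use the standard hierarchy x^(-4/3) ≫ |ln x| as x → 0⁺.
The indeterminate product → 0, so the limit = 0.

Final answer: 0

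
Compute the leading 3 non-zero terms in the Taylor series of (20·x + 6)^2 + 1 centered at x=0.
400·x^2 + 240·x + 37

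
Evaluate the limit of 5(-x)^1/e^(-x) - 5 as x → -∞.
The quotient is an ∞/∞ indeterminate form as x → -∞.
Compare growth rates of the dominant terms (exponentials ≫ polynomials ≫ logarithms), or apply L'Hôpital's rule; the quotient → 0.
Adding the constant: 0 - 5 = -5. Limit = -5.

Final answer: -5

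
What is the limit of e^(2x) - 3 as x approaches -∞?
Evaluate the dominant behaviour as x → -∞; each term tends to a finite value or vanishes.
Limit = -3.

Final answer: -3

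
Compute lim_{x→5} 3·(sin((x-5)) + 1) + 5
Direct substitution at x = 5 gives 8.

Final answer: 8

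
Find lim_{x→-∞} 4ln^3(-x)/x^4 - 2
The quotient is an ∞/∞ indeterminate form as x → -∞.
Compare growth rates of the dominant terms (exponentials ≫ polynomials ≫ logarithms), or apply L'Hôpital's rule; the quotient → 0.
Adding the constant: 0 - 2 = -2. Limit = -2.

Final answer: -2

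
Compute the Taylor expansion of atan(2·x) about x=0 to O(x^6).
32·x^5/5 - 8·x^3/3 + 2·x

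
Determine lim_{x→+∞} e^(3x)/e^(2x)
This is an ∞/∞ indeterminate form as x → +∞.
Rewrite e^(3x)/e^(2x) = e^((3−2)x) = e^(x); the exponent coefficient is 1 > 0 so e^(x) → ∞.
Limit = ∞.

Final answer: ∞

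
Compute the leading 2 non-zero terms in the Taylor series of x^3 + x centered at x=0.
x^3 + x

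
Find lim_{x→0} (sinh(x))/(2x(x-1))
Both numerator and denominator → 0 as x → 0; this is a 0/0 indeterminate form.
Expand each to leading order near x = 0: numerator ~ x, denominator ~ -2·x.
The limit of the ratio is -1/2.

Final answer: -1/2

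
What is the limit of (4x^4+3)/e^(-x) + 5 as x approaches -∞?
The quotient is an ∞/∞ indeterminate form as x → -∞.
Compare growth rates of the dominant terms (exponentials ≫ polynomials ≫ logarithms), or apply L'Hôpital's rule; the quotient → 0.
Adding the constant: 0 + 5 = 5. Limit = 5.

Final answer: 5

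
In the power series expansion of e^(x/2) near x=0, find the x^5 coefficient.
Expand to order 5: e^(x/2) = x^5/3840 + x^4/384 + x^3/48 + x^2/8 + x/2 + 1 + O(x^6).
The coefficient of x^5 is 1/3840.

Final answer: 1/3840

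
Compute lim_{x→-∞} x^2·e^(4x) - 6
The product is a 0·∞ indeterminate form at x → -∞.
Rewrite the product as x^2 / e^(-4x) (an ∞/∞ form) and apply L'Hôpital, or use the standard hierarchy e^(4|x|) ≫ |x^2| as x → -∞.
The indeterminate product → 0, so the limit = -6.

Final answer: -6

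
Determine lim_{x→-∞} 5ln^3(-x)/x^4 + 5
The quotient is an ∞/∞ indeterminate form as x → -∞.
Compare growth rates of the dominant terms (exponentials ≫ polynomials ≫ logarithms), or apply L'Hôpital's rule; the quotient → 0.
Adding the constant: 0 + 5 = 5. Limit = 5.

Final answer: 5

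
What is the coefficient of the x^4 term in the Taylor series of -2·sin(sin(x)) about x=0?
Expand to order 4: -2·sin(sin(x)) = 2·x^3/3 - 2·x + O(x^5).
The coefficient of x^4 is 0.

Final answer: 0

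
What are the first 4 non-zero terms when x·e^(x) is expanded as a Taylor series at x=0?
x^4/6 + x^3/2 + x^2 + x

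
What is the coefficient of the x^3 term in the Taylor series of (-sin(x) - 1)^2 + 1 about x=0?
Expand to order 3: (-sin(x) - 1)^2 + 1 = -x^3/3 + x^2 + 2·x + 2 + O(x^4).
The coefficient of x^3 is -1/3.

Final answer: -1/3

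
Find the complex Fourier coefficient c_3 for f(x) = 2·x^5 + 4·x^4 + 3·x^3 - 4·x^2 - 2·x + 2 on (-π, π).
Compute the real Fourier coefficients first: a_3 = 112/27 - 32·π^2/9, b_3 = -26·π^2/27 - 56/81 + 4·π^4/3.
Then c_3 = (a_3 − i·b_3)/2 = -16·π^2/9 + 56/27 - 2·i·π^4/3 + 28·i/81 + 13·i·π^2/27.

Final answer: -16·π^2/9 + 56/27 - 2·i·π^4/3 + 28·i/81 + 13·i·π^2/27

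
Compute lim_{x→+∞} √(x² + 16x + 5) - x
This is an ∞ − ∞ indeterminate form.
Multiply and divide by the conjugate √(x²+16x + 5) + x; the x² terms cancel, leaving (16x + 5)/(√(x²+16x + 5)+x) → 16/2 = 8.
Limit = 8.

Final answer: 8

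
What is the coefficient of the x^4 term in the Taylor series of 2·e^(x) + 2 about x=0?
Expand to order 4: 2·e^(x) + 2 = x^4/12 + x^3/3 + x^2 + 2·x + 4 + O(x^5).
The coefficient of x^4 is 1/12.

Final answer: 1/12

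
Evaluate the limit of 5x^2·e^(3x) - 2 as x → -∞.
The product is a 0·∞ indeterminate form at x → -∞.
Rewrite the product as 5x^2 / e^(-3x) (an ∞/∞ form) and apply L'Hôpital, or use the standard hierarchy e^(3|x|) ≫ |x^2| as x → -∞.
The indeterminate product → 0, so the limit = -2.

Final answer: -2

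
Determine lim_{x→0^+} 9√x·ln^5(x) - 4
The product is a 0·∞ indeterminate form at x → 0⁺.
Rewrite the product as 9·ln^5(x) / x^(-1/2) and apply L'Hôpital, or use the standard hierarchy x^(-1/2) ≫ |ln x|^5 as x → 0⁺.
The indeterminate product → 0, so the limit = -4.

Final answer: -4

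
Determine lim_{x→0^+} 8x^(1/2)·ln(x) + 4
The product is a 0·∞ indeterminate form at x → 0⁺.
Rewrite the product as 8·ln(x) / x^(-1/2) and apply L'Hôpital, or use the standard hierarchy x^(-1/2) ≫ |ln x| as x → 0⁺.
The indeterminate product → 0, so the limit = 4.

Final answer: 4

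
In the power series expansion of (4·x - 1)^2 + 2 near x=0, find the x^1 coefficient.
Expand to order 1: (4·x - 1)^2 + 2 = 3 - 8·x + O(x^2).
The coefficient of x^1 is -8.

Final answer: -8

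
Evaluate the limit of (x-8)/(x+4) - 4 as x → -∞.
Evaluate the dominant behaviour as x → -∞; each term tends to a finite value or vanishes.
Limit = -3.

Final answer: -3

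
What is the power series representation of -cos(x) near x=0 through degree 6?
x^6/720 - x^4/24 + x^2/2 - 1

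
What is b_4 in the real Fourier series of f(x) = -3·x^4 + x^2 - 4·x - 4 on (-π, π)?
b_4 = (1/π) ∫_{-π}^{π} f(x)·sin(4x) dx.
Evaluate the integral (use parity and integration by parts as needed): b_4 = 2.

Final answer: 2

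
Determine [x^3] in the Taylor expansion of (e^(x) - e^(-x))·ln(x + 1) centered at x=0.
Expand to order 3: (e^(x) - e^(-x))·ln(x + 1) = -x^3 + 2·x^2 + O(x^4).
The coefficient of x^3 is -1.

Final answer: -1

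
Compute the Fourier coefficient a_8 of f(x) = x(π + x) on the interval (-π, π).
a_8 = (1/π) ∫_{-π}^{π} f(x)·cos(8x) dx.
Evaluate the integral (use parity and integration by parts as needed): a_8 = 1/16.

Final answer: 1/16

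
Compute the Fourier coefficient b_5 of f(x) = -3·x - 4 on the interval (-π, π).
b_5 = (1/π) ∫_{-π}^{π} f(x)·sin(5x) dx.
Evaluate the integral (use parity and integration by parts as needed): b_5 = -6/5.

Final answer: -6/5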